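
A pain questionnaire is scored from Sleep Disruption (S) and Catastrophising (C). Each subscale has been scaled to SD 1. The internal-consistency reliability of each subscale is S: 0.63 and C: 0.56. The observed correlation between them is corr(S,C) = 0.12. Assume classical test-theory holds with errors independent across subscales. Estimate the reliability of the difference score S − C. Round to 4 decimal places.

Var(S−C) = 1 + 1 − 2·0.12 = 2 − 0.24 = 1.76.
Under uncorrelated errors the observed covariances equal the true-score covariances, so only the own-variance terms attenuate.
True-score variance = [0.63 + 0.56] − 0.24 = 1.19 − 0.24 = 0.95.
Reliability = 0.95 / 1.76 = 0.5398.

0.5398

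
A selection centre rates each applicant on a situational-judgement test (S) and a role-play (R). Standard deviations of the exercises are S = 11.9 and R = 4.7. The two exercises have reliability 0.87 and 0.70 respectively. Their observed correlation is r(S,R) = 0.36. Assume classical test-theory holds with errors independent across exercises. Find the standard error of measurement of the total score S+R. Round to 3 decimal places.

Var(total) = 163.7 + 40.2696 = 203.97.
True-score variance = 138.664 + 40.2696 = 178.933, so reliability = 0.8773.
Error variance = 203.97 − 178.933 = 25.0363; SEM = √25.0363 = 5.004.

5.004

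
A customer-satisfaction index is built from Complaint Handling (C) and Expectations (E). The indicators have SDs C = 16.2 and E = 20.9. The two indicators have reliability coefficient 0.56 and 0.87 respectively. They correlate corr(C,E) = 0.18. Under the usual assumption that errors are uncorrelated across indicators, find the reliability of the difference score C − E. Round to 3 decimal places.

0.702

Var(C−E) = 16.2² + 20.9² − 2·16.2·20.9·0.18 = 699.25 − 121.889 = 577.361.
Under uncorrelated errors the observed covariances equal the true-score covariances, so only the own-variance terms attenuate.
True-score variance = [16.2²·0.56 + 20.9²·0.87] − 121.889 = 526.991 − 121.889 = 405.102.
Reliability = 405.102 / 577.361 = 0.702.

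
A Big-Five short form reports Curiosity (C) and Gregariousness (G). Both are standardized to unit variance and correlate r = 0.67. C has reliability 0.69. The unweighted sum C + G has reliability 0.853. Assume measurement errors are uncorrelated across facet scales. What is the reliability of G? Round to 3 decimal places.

0.819

Var(C+G) = 2 + 2·0.67 = 3.340.
True-score variance = ρ_C + ρ_G + 2·0.67, so 0.853 = (0.69 + ρ_G + 1.34) / 3.340.
ρ_G = 0.853·3.340 − 0.69 − 1.34 = 0.819.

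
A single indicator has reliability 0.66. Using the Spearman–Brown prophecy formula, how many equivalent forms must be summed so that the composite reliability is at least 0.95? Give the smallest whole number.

10

k ≥ ρ*(1−ρ₁)/(ρ₁(1−ρ*)) = 0.95·0.34 / (0.66·0.05) = 9.788.
Smallest integer k = 10.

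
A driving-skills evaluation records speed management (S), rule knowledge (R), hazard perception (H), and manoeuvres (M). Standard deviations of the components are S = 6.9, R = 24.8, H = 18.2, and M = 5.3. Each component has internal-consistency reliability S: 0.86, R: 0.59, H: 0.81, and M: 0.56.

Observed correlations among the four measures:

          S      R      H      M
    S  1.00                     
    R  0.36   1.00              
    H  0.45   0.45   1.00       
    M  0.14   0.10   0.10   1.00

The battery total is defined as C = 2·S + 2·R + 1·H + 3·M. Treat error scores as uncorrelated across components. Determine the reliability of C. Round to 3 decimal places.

Var(C) = 2²·6.9² + 2²·24.8² + 18.2² + 3²·5.3² + 2·[4·6.9·24.8·0.36 + 2·6.9·18.2·0.45 + 6·6.9·5.3·0.14 + 2·24.8·18.2·0.45 + 6·24.8·5.3·0.10 + 3·18.2·5.3·0.10] = 3234.65 + 1808.36 = 5043.01.
Under uncorrelated errors the observed covariances equal the true-score covariances, so only the own-variance terms attenuate.
True-score variance = [2²·6.9²·0.86 + 2²·24.8²·0.59 + 18.2²·0.81 + 3²·5.3²·0.56] + 1808.36 = 2025.15 + 1808.36 = 3833.51.
Reliability = 3833.51 / 5043.01 = 0.760.

0.760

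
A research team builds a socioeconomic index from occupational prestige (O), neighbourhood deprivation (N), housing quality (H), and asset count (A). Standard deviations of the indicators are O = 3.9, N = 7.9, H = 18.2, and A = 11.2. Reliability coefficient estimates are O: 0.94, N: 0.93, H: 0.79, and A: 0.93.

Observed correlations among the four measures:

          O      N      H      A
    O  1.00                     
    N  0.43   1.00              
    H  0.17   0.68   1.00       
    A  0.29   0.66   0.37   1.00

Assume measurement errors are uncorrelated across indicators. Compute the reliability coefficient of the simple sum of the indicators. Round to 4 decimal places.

Var(O+N+H+A) = 3.9² + 7.9² + 18.2² + 11.2² + 2·[3.9·7.9·0.43 + 3.9·18.2·0.17 + 3.9·11.2·0.29 + 7.9·18.2·0.68 + 7.9·11.2·0.66 + 18.2·11.2·0.37] = 534.3 + 539.14 = 1073.44.
With uncorrelated errors the cross-covariances are all true-score covariance, so they carry over unchanged; only the diagonal terms shrink to ρᵢσᵢ².
True-score variance = [3.9²·0.94 + 7.9²·0.93 + 18.2²·0.79 + 11.2²·0.93] + 539.14 = 450.678 + 539.14 = 989.818.
Reliability = 989.818 / 1073.44 = 0.9221.

0.9221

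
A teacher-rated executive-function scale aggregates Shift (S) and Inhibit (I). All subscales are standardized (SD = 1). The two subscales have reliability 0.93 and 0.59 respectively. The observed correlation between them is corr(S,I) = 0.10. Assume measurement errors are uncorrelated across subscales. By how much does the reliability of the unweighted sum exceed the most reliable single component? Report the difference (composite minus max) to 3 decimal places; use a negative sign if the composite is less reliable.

Var(sum) = 2 + 0.2 = 2.2; true-score variance = 1.52 + 0.2 = 1.72; composite reliability = 0.7818.
Max component reliability = 0.9300.
Difference = 0.7818 − 0.9300 = -0.148.

-0.148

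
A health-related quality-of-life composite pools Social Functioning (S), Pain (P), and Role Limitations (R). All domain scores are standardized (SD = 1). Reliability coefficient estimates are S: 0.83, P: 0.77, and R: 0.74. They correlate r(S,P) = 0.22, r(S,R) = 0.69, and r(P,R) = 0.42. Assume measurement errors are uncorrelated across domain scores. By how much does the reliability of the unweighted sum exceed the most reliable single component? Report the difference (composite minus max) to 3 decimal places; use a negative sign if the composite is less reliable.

0.053

Var(sum) = 3 + 2.66 = 5.66; true-score variance = 2.34 + 2.66 = 5; composite reliability = 0.8834.
Max component reliability = 0.8300.
Difference = 0.8834 − 0.8300 = 0.053.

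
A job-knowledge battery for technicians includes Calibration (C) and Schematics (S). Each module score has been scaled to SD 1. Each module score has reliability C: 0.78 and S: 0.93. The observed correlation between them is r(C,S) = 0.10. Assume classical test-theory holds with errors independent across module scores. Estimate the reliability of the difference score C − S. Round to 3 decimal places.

0.839

Var(C−S) = 1 + 1 − 2·0.10 = 2 − 0.2 = 1.8.
Under uncorrelated errors the observed covariances equal the true-score covariances, so only the own-variance terms attenuate.
True-score variance = [0.78 + 0.93] − 0.2 = 1.71 − 0.2 = 1.51.
Reliability = 1.51 / 1.8 = 0.839.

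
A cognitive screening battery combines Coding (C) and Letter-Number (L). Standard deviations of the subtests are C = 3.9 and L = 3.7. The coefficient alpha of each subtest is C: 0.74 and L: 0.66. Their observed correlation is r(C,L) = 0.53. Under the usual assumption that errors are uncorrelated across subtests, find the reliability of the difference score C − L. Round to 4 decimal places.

Var(C−L) = 3.9² + 3.7² − 2·3.9·3.7·0.53 = 28.9 − 15.2958 = 13.6042.
With uncorrelated errors the cross-covariances are all true-score covariance, so they carry over unchanged; only the diagonal terms shrink to ρᵢσᵢ².
True-score variance = [3.9²·0.74 + 3.7²·0.66] − 15.2958 = 20.2908 − 15.2958 = 4.995.
Reliability = 4.995 / 13.6042 = 0.3672.

0.3672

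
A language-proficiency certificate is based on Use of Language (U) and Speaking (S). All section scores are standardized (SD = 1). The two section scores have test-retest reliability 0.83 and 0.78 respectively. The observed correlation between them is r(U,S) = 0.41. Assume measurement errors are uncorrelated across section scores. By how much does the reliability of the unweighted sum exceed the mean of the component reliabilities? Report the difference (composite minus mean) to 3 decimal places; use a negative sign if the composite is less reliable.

Var(sum) = 2 + 0.82 = 2.82; true-score variance = 1.61 + 0.82 = 2.43; composite reliability = 0.8617.
Mean component reliability = 0.8050.
Difference = 0.8617 − 0.8050 = 0.057.

0.057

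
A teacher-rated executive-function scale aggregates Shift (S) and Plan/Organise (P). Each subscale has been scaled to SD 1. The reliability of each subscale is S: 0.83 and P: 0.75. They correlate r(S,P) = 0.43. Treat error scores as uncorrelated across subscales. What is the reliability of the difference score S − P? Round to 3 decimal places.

Var(S−P) = 1 + 1 − 2·0.43 = 2 − 0.86 = 1.14.
With uncorrelated errors the cross-covariances are all true-score covariance, so they carry over unchanged; only the diagonal terms shrink to ρᵢσᵢ².
True-score variance = [0.83 + 0.75] − 0.86 = 1.58 − 0.86 = 0.72.
Reliability = 0.72 / 1.14 = 0.632.

0.632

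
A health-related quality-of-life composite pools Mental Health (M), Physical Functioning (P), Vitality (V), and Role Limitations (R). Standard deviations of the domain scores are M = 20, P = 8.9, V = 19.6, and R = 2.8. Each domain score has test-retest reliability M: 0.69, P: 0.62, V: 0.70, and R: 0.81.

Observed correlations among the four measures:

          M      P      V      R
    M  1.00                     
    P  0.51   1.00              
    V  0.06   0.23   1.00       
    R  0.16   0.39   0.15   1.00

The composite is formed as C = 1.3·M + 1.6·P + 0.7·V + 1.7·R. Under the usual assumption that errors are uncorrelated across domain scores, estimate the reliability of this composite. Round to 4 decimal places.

0.7971

Var(C) = 1.3²·20² + 1.6²·8.9² + 0.7²·19.6² + 1.7²·2.8² + 2·[2.08·20·8.9·0.51 + 0.91·20·19.6·0.06 + 2.21·20·2.8·0.16 + 1.12·8.9·19.6·0.23 + 2.72·8.9·2.8·0.39 + 1.19·19.6·2.8·0.15] = 1089.67 + 622.388 = 1712.06.
Because errors are independent across components, Cov(Tᵢ,Tⱼ) = Cov(Xᵢ,Xⱼ); the off-diagonal part of the true-score variance is the same as above.
True-score variance = [1.3²·20²·0.69 + 1.6²·8.9²·0.62 + 0.7²·19.6²·0.70 + 1.7²·2.8²·0.81] + 622.388 = 742.282 + 622.388 = 1364.67.
Reliability = 1364.67 / 1712.06 = 0.7971.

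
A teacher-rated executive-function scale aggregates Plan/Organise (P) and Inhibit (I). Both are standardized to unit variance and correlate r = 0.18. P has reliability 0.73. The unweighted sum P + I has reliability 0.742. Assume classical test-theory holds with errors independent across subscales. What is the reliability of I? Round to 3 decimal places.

0.661

Var(P+I) = 2 + 2·0.18 = 2.360.
True-score variance = ρ_P + ρ_I + 2·0.18, so 0.742 = (0.73 + ρ_I + 0.36) / 2.360.
ρ_I = 0.742·2.360 − 0.73 − 0.36 = 0.661.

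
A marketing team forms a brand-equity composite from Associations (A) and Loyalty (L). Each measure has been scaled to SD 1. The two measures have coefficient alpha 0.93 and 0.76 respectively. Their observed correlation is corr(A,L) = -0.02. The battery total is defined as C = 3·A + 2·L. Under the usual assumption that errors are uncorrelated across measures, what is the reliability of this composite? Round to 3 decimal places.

0.875

Var(C) = 3² + 2² + 2·[6·(-0.02)] = 13 − 0.24 = 12.76.
Because errors are independent across components, Cov(Tᵢ,Tⱼ) = Cov(Xᵢ,Xⱼ); the off-diagonal part of the true-score variance is the same as above.
True-score variance = [3²·0.93 + 2²·0.76] − 0.24 = 11.41 − 0.24 = 11.17.
Reliability = 11.17 / 12.76 = 0.875.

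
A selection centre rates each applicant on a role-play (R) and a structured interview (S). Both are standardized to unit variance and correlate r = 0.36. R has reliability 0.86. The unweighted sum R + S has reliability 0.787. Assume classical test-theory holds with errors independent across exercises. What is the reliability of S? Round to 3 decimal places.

0.561

Var(R+S) = 2 + 2·0.36 = 2.720.
True-score variance = ρ_R + ρ_S + 2·0.36, so 0.787 = (0.86 + ρ_S + 0.72) / 2.720.
ρ_S = 0.787·2.720 − 0.86 − 0.72 = 0.561.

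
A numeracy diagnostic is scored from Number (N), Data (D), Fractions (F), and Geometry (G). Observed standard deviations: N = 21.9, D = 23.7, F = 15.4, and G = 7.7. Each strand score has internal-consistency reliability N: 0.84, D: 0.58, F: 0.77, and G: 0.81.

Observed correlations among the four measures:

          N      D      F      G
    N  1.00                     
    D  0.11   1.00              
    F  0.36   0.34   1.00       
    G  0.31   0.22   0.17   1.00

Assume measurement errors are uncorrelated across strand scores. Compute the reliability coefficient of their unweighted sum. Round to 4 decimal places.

Var(N+D+F+G) = 21.9² + 23.7² + 15.4² + 7.7² + 2·[21.9·23.7·0.11 + 21.9·15.4·0.36 + 21.9·7.7·0.31 + 23.7·15.4·0.34 + 23.7·7.7·0.22 + 15.4·7.7·0.17] = 1337.75 + 830.364 = 2168.11.
With uncorrelated errors the cross-covariances are all true-score covariance, so they carry over unchanged; only the diagonal terms shrink to ρᵢσᵢ².
True-score variance = [21.9²·0.84 + 23.7²·0.58 + 15.4²·0.77 + 7.7²·0.81] + 830.364 = 959.291 + 830.364 = 1789.65.
Reliability = 1789.65 / 2168.11 = 0.8254.

0.8254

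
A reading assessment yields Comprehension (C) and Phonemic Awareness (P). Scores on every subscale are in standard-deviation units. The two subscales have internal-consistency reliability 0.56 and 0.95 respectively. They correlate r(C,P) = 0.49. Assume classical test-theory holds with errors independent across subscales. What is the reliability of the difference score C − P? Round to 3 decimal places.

0.520

Var(C−P) = 1 + 1 − 2·0.49 = 2 − 0.98 = 1.02.
Because errors are independent across components, Cov(Tᵢ,Tⱼ) = Cov(Xᵢ,Xⱼ); the off-diagonal part of the true-score variance is the same as above.
True-score variance = [0.56 + 0.95] − 0.98 = 1.51 − 0.98 = 0.53.
Reliability = 0.53 / 1.02 = 0.520.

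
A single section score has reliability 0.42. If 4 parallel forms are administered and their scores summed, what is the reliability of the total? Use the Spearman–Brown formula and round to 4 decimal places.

0.7434

ρ_k = kρ / (1 + (k−1)ρ) = 4·0.42 / (1 + 3·0.42) = 1.680 / 2.260 = 0.7434.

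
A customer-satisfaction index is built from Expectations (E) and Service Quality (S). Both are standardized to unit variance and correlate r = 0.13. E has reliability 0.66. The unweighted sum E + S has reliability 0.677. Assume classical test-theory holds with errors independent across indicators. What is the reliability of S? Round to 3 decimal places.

Var(E+S) = 2 + 2·0.13 = 2.260.
True-score variance = ρ_E + ρ_S + 2·0.13, so 0.677 = (0.66 + ρ_S + 0.26) / 2.260.
ρ_S = 0.677·2.260 − 0.66 − 0.26 = 0.610.

0.610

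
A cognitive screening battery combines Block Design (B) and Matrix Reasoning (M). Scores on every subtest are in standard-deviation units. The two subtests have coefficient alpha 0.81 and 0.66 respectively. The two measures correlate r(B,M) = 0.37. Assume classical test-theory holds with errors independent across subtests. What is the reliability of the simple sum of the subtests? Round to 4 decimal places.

Var(B+M) = 2 + 2·[0.37] = 2 + 0.74 = 2.74.
Because errors are independent across components, Cov(Tᵢ,Tⱼ) = Cov(Xᵢ,Xⱼ); the off-diagonal part of the true-score variance is the same as above.
True-score variance = [0.81 + 0.66] + 0.74 = 1.47 + 0.74 = 2.21.
Reliability = 2.21 / 2.74 = 0.8066.

0.8066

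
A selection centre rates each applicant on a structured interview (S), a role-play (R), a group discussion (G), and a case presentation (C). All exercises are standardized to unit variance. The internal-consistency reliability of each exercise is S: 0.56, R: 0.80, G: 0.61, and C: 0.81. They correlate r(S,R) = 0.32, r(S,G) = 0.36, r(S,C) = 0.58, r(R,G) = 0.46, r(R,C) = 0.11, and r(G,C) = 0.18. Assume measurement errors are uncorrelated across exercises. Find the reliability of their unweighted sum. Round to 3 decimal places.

Var(S+R+G+C) = 4 + 2·[0.32 + 0.36 + 0.58 + 0.46 + 0.11 + 0.18] = 4 + 4.02 = 8.02.
Because errors are independent across components, Cov(Tᵢ,Tⱼ) = Cov(Xᵢ,Xⱼ); the off-diagonal part of the true-score variance is the same as above.
True-score variance = [0.56 + 0.80 + 0.61 + 0.81] + 4.02 = 2.78 + 4.02 = 6.8.
Reliability = 6.8 / 8.02 = 0.848.

0.848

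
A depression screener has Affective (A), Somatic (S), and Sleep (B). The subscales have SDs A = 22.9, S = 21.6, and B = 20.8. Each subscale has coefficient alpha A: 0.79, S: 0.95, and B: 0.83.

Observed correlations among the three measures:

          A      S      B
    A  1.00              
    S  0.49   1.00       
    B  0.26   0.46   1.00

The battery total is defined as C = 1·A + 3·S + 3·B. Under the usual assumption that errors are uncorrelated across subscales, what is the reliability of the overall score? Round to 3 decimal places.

Var(C) = 22.9² + 3²·21.6² + 3²·20.8² + 2·[3·22.9·21.6·0.49 + 3·22.9·20.8·0.26 + 9·21.6·20.8·0.46] = 8617.21 + 5917.34 = 14534.5.
Under uncorrelated errors the observed covariances equal the true-score covariances, so only the own-variance terms attenuate.
True-score variance = [22.9²·0.79 + 3²·21.6²·0.95 + 3²·20.8²·0.83] + 5917.34 = 7635.19 + 5917.34 = 13552.5.
Reliability = 13552.5 / 14534.5 = 0.932.

0.932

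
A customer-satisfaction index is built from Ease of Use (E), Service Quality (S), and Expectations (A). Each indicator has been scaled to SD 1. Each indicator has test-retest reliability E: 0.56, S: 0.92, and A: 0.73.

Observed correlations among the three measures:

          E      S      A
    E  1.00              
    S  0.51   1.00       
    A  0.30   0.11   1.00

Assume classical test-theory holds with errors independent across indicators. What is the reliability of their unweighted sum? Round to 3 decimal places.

Var(E+S+A) = 3 + 2·[0.51 + 0.30 + 0.11] = 3 + 1.84 = 4.84.
Because errors are independent across components, Cov(Tᵢ,Tⱼ) = Cov(Xᵢ,Xⱼ); the off-diagonal part of the true-score variance is the same as above.
True-score variance = [0.56 + 0.92 + 0.73] + 1.84 = 2.21 + 1.84 = 4.05.
Reliability = 4.05 / 4.84 = 0.837.

0.837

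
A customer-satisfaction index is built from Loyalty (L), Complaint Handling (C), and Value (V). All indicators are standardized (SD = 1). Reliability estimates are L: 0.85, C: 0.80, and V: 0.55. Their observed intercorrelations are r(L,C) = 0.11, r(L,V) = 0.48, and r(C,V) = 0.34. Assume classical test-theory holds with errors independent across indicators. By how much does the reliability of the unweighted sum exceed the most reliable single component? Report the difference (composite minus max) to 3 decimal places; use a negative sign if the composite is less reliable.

-0.015

Var(sum) = 3 + 1.86 = 4.86; true-score variance = 2.2 + 1.86 = 4.06; composite reliability = 0.8354.
Max component reliability = 0.8500.
Difference = 0.8354 − 0.8500 = -0.015.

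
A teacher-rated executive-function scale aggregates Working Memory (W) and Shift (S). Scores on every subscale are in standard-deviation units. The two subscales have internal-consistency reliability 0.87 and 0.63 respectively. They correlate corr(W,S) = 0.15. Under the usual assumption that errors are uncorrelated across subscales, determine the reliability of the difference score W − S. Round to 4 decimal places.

Var(W−S) = 1 + 1 − 2·0.15 = 2 − 0.3 = 1.7.
Because errors are independent across components, Cov(Tᵢ,Tⱼ) = Cov(Xᵢ,Xⱼ); the off-diagonal part of the true-score variance is the same as above.
True-score variance = [0.87 + 0.63] − 0.3 = 1.5 − 0.3 = 1.2.
Reliability = 1.2 / 1.7 = 0.7059.

0.7059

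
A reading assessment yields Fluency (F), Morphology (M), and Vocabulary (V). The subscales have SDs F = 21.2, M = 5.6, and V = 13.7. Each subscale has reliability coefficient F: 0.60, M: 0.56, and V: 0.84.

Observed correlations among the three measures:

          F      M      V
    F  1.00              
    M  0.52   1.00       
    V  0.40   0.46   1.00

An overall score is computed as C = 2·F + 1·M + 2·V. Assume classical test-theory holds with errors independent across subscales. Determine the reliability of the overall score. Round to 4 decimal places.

Var(C) = 2²·21.2² + 5.6² + 2²·13.7² + 2·[2·21.2·5.6·0.52 + 4·21.2·13.7·0.40 + 2·5.6·13.7·0.46] = 2579.88 + 1317.51 = 3897.39.
With uncorrelated errors the cross-covariances are all true-score covariance, so they carry over unchanged; only the diagonal terms shrink to ρᵢσᵢ².
True-score variance = [2²·21.2²·0.60 + 5.6²·0.56 + 2²·13.7²·0.84] + 1317.51 = 1726.86 + 1317.51 = 3044.37.
Reliability = 3044.37 / 3897.39 = 0.7811.

0.7811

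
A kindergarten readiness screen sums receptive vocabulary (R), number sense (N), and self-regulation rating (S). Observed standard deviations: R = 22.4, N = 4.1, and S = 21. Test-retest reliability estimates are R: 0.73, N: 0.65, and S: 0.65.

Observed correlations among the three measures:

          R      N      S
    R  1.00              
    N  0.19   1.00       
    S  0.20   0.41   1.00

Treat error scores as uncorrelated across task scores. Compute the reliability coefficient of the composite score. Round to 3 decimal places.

0.764

Var(R+N+S) = 22.4² + 4.1² + 21² + 2·[22.4·4.1·0.19 + 22.4·21·0.20 + 4.1·21·0.41] = 959.57 + 293.661 = 1253.23.
Under uncorrelated errors the observed covariances equal the true-score covariances, so only the own-variance terms attenuate.
True-score variance = [22.4²·0.73 + 4.1²·0.65 + 21²·0.65] + 293.661 = 663.861 + 293.661 = 957.523.
Reliability = 957.523 / 1253.23 = 0.764.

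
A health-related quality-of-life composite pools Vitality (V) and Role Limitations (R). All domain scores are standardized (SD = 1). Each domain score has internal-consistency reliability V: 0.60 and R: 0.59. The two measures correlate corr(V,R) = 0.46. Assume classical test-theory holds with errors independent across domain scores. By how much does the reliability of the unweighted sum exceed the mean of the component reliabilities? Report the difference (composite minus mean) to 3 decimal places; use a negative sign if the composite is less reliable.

0.128

Var(sum) = 2 + 0.92 = 2.92; true-score variance = 1.19 + 0.92 = 2.11; composite reliability = 0.7226.
Mean component reliability = 0.5950.
Difference = 0.7226 − 0.5950 = 0.128.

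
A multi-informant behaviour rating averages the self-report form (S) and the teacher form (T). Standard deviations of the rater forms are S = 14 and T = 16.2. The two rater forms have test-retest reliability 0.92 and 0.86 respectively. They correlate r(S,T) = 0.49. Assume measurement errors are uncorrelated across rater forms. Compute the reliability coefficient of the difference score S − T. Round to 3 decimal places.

Var(S−T) = 14² + 16.2² − 2·14·16.2·0.49 = 458.44 − 222.264 = 236.176.
Under uncorrelated errors the observed covariances equal the true-score covariances, so only the own-variance terms attenuate.
True-score variance = [14²·0.92 + 16.2²·0.86] − 222.264 = 406.018 − 222.264 = 183.754.
Reliability = 183.754 / 236.176 = 0.778.

0.778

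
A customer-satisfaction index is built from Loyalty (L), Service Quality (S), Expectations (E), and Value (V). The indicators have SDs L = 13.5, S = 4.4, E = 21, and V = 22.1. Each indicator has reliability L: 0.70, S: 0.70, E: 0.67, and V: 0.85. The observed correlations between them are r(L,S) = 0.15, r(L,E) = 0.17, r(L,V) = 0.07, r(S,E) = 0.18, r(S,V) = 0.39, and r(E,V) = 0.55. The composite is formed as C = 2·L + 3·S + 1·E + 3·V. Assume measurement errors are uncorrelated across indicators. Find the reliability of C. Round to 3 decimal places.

Var(C) = 2²·13.5² + 3²·4.4² + 21² + 3²·22.1² + 2·[6·13.5·4.4·0.15 + 2·13.5·21·0.17 + 6·13.5·22.1·0.07 + 3·4.4·21·0.18 + 9·4.4·22.1·0.39 + 3·21·22.1·0.55] = 5739.93 + 2864.26 = 8604.19.
With uncorrelated errors the cross-covariances are all true-score covariance, so they carry over unchanged; only the diagonal terms shrink to ρᵢσᵢ².
True-score variance = [2²·13.5²·0.70 + 3²·4.4²·0.70 + 21²·0.67 + 3²·22.1²·0.85] + 2864.26 = 4664.07 + 2864.26 = 7528.34.
Reliability = 7528.34 / 8604.19 = 0.875.

0.875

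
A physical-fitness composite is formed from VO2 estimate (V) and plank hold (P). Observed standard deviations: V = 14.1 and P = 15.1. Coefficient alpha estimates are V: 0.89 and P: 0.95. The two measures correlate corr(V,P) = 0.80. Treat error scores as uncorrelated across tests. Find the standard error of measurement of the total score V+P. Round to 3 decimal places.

Var(total) = 426.82 + 340.656 = 767.476.
True-score variance = 393.55 + 340.656 = 734.206, so reliability = 0.9567.
Error variance = 767.476 − 734.206 = 33.2696; SEM = √33.2696 = 5.768.

5.768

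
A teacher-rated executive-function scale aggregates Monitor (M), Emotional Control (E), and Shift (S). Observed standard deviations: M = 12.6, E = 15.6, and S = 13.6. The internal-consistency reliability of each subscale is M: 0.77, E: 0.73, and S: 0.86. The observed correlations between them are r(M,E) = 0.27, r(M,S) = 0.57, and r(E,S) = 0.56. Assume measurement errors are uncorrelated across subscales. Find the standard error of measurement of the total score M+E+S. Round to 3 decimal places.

Var(total) = 587.08 + 539.112 = 1126.19.
True-score variance = 458.964 + 539.112 = 998.076, so reliability = 0.8862.
Error variance = 1126.19 − 998.076 = 128.116; SEM = √128.116 = 11.319.

11.319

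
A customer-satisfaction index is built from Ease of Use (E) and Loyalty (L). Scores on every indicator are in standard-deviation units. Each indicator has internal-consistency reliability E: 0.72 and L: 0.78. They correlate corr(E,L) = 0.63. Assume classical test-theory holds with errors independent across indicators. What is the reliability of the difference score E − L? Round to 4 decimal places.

Var(E−L) = 1 + 1 − 2·0.63 = 2 − 1.26 = 0.74.
Because errors are independent across components, Cov(Tᵢ,Tⱼ) = Cov(Xᵢ,Xⱼ); the off-diagonal part of the true-score variance is the same as above.
True-score variance = [0.72 + 0.78] − 1.26 = 1.5 − 1.26 = 0.24.
Reliability = 0.24 / 0.74 = 0.3243.

0.3243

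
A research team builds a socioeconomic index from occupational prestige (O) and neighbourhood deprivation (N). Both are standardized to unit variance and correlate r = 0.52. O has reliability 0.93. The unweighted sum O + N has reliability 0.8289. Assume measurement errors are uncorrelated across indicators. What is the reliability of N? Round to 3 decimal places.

Var(O+N) = 2 + 2·0.52 = 3.040.
True-score variance = ρ_O + ρ_N + 2·0.52, so 0.8289 = (0.93 + ρ_N + 1.04) / 3.040.
ρ_N = 0.8289·3.040 − 0.93 − 1.04 = 0.550.

0.550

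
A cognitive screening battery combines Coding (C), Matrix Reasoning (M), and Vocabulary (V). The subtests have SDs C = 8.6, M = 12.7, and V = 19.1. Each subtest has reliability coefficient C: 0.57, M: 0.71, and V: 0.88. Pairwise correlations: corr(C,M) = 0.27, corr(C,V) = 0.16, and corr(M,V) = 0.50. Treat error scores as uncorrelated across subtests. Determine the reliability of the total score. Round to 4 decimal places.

Var(C+M+V) = 8.6² + 12.7² + 19.1² + 2·[8.6·12.7·0.27 + 8.6·19.1·0.16 + 12.7·19.1·0.50] = 600.06 + 354.112 = 954.172.
Under uncorrelated errors the observed covariances equal the true-score covariances, so only the own-variance terms attenuate.
True-score variance = [8.6²·0.57 + 12.7²·0.71 + 19.1²·0.88] + 354.112 = 477.706 + 354.112 = 831.818.
Reliability = 831.818 / 954.172 = 0.8718.

0.8718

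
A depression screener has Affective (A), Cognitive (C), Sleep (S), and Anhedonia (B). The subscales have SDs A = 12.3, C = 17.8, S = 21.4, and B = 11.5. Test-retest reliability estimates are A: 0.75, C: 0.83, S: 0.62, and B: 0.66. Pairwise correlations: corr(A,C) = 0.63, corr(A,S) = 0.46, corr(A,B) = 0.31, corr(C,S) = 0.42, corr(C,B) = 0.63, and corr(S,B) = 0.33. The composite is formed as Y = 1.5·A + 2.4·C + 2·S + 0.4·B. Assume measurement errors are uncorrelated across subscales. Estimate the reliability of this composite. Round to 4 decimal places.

Var(Y) = 1.5²·12.3² + 2.4²·17.8² + 2²·21.4² + 0.4²·11.5² + 2·[3.6·12.3·17.8·0.63 + 3·12.3·21.4·0.46 + 0.6·12.3·11.5·0.31 + 4.8·17.8·21.4·0.42 + 0.96·17.8·11.5·0.63 + 0.8·21.4·11.5·0.33] = 4018.4 + 3685.63 = 7704.03.
Because errors are independent across components, Cov(Tᵢ,Tⱼ) = Cov(Xᵢ,Xⱼ); the off-diagonal part of the true-score variance is the same as above.
True-score variance = [1.5²·12.3²·0.75 + 2.4²·17.8²·0.83 + 2²·21.4²·0.62 + 0.4²·11.5²·0.66] + 3685.63 = 2919.76 + 3685.63 = 6605.39.
Reliability = 6605.39 / 7704.03 = 0.8574.

0.8574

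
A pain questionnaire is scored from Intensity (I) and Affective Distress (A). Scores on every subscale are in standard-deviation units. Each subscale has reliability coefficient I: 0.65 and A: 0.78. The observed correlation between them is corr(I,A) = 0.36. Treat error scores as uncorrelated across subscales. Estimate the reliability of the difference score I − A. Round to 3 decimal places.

Var(I−A) = 1 + 1 − 2·0.36 = 2 − 0.72 = 1.28.
With uncorrelated errors the cross-covariances are all true-score covariance, so they carry over unchanged; only the diagonal terms shrink to ρᵢσᵢ².
True-score variance = [0.65 + 0.78] − 0.72 = 1.43 − 0.72 = 0.71.
Reliability = 0.71 / 1.28 = 0.555.

0.555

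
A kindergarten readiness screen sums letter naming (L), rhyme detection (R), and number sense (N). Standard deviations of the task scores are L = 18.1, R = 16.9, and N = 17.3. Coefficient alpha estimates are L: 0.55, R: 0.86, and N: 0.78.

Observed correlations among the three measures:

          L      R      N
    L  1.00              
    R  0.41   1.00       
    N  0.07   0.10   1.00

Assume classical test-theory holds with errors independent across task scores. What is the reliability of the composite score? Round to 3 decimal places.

0.800

Var(L+R+N) = 18.1² + 16.9² + 17.3² + 2·[18.1·16.9·0.41 + 18.1·17.3·0.07 + 16.9·17.3·0.10] = 912.51 + 353.142 = 1265.65.
Because errors are independent across components, Cov(Tᵢ,Tⱼ) = Cov(Xᵢ,Xⱼ); the off-diagonal part of the true-score variance is the same as above.
True-score variance = [18.1²·0.55 + 16.9²·0.86 + 17.3²·0.78] + 353.142 = 659.256 + 353.142 = 1012.4.
Reliability = 1012.4 / 1265.65 = 0.800.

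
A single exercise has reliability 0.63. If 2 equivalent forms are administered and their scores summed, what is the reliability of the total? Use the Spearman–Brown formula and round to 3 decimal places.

ρ_k = kρ / (1 + (k−1)ρ) = 2·0.63 / (1 + 1·0.63) = 1.260 / 1.630 = 0.773.

0.773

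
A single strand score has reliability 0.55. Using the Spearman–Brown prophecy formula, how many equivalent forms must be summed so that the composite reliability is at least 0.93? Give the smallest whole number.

11

k ≥ ρ*(1−ρ₁)/(ρ₁(1−ρ*)) = 0.93·0.45 / (0.55·0.07) = 10.870.
Smallest integer k = 11.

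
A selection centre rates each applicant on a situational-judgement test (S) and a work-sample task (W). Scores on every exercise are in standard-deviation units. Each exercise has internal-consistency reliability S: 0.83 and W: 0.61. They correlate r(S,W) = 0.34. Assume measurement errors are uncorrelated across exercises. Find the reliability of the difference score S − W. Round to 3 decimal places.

Var(S−W) = 1 + 1 − 2·0.34 = 2 − 0.68 = 1.32.
With uncorrelated errors the cross-covariances are all true-score covariance, so they carry over unchanged; only the diagonal terms shrink to ρᵢσᵢ².
True-score variance = [0.83 + 0.61] − 0.68 = 1.44 − 0.68 = 0.76.
Reliability = 0.76 / 1.32 = 0.576.

0.576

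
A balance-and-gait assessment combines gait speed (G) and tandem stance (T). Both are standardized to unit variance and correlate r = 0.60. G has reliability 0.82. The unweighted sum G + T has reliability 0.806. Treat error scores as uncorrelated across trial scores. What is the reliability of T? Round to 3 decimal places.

0.559

Var(G+T) = 2 + 2·0.60 = 3.200.
True-score variance = ρ_G + ρ_T + 2·0.60, so 0.806 = (0.82 + ρ_T + 1.20) / 3.200.
ρ_T = 0.806·3.200 − 0.82 − 1.20 = 0.559.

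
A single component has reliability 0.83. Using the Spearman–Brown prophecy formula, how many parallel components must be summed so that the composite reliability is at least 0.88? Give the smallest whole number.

2

k ≥ ρ*(1−ρ₁)/(ρ₁(1−ρ*)) = 0.88·0.17 / (0.83·0.12) = 1.502.
Smallest integer k = 2.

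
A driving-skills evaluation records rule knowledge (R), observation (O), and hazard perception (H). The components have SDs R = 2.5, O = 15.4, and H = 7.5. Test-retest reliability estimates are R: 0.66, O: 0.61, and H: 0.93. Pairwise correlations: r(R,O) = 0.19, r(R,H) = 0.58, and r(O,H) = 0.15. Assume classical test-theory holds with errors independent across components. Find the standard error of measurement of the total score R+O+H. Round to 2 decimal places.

9.93

Var(total) = 299.66 + 71.03 = 370.69.
True-score variance = 201.105 + 71.03 = 272.135, so reliability = 0.7341.
Error variance = 370.69 − 272.135 = 98.5549; SEM = √98.5549 = 9.93.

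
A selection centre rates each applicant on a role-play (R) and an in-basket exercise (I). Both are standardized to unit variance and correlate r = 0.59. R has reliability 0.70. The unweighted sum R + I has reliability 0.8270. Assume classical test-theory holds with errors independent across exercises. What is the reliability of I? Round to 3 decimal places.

0.750

Var(R+I) = 2 + 2·0.59 = 3.180.
True-score variance = ρ_R + ρ_I + 2·0.59, so 0.8270 = (0.70 + ρ_I + 1.18) / 3.180.
ρ_I = 0.8270·3.180 − 0.70 − 1.18 = 0.750.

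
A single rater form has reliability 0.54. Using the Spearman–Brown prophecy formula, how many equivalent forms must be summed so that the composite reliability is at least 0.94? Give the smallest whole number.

k ≥ ρ*(1−ρ₁)/(ρ₁(1−ρ*)) = 0.94·0.46 / (0.54·0.06) = 13.346.
Smallest integer k = 14.

14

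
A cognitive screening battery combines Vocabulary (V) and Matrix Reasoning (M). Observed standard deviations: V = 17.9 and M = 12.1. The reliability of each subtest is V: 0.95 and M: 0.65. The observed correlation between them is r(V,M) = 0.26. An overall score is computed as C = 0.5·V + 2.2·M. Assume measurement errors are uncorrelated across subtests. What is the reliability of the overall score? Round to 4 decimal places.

Var(C) = 0.5²·17.9² + 2.2²·12.1² + 2·[1.1·17.9·12.1·0.26] = 788.727 + 123.889 = 912.616.
Under uncorrelated errors the observed covariances equal the true-score covariances, so only the own-variance terms attenuate.
True-score variance = [0.5²·17.9²·0.95 + 2.2²·12.1²·0.65] + 123.889 = 536.703 + 123.889 = 660.593.
Reliability = 660.593 / 912.616 = 0.7238.

0.7238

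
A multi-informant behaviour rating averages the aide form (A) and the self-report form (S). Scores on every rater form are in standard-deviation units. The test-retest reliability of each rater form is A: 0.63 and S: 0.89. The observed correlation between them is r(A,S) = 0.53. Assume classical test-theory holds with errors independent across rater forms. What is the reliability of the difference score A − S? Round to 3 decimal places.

0.489

Var(A−S) = 1 + 1 − 2·0.53 = 2 − 1.06 = 0.94.
With uncorrelated errors the cross-covariances are all true-score covariance, so they carry over unchanged; only the diagonal terms shrink to ρᵢσᵢ².
True-score variance = [0.63 + 0.89] − 1.06 = 1.52 − 1.06 = 0.46.
Reliability = 0.46 / 0.94 = 0.489.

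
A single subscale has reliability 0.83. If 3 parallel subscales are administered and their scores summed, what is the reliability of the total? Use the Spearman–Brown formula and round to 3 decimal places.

0.936

ρ_k = kρ / (1 + (k−1)ρ) = 3·0.83 / (1 + 2·0.83) = 2.490 / 2.660 = 0.936.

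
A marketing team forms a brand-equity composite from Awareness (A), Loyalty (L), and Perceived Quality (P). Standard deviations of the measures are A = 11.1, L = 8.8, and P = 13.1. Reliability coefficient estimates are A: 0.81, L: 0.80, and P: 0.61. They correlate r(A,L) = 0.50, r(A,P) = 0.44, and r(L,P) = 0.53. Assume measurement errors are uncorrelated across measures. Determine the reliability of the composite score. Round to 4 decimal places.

0.8530

Var(A+L+P) = 11.1² + 8.8² + 13.1² + 2·[11.1·8.8·0.50 + 11.1·13.1·0.44 + 8.8·13.1·0.53] = 372.26 + 347.838 = 720.098.
Because errors are independent across components, Cov(Tᵢ,Tⱼ) = Cov(Xᵢ,Xⱼ); the off-diagonal part of the true-score variance is the same as above.
True-score variance = [11.1²·0.81 + 8.8²·0.80 + 13.1²·0.61] + 347.838 = 266.434 + 347.838 = 614.272.
Reliability = 614.272 / 720.098 = 0.8530.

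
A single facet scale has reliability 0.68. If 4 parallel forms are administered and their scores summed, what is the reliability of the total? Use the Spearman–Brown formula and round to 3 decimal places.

ρ_k = kρ / (1 + (k−1)ρ) = 4·0.68 / (1 + 3·0.68) = 2.720 / 3.040 = 0.895.

0.895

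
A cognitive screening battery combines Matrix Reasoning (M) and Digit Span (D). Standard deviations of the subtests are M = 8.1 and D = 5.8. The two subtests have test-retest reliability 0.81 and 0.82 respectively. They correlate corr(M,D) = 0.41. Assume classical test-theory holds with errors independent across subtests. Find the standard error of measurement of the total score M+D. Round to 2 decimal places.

4.30

Var(total) = 99.25 + 38.5236 = 137.774.
True-score variance = 80.7289 + 38.5236 = 119.252, so reliability = 0.8656.
Error variance = 137.774 − 119.252 = 18.5211; SEM = √18.5211 = 4.30.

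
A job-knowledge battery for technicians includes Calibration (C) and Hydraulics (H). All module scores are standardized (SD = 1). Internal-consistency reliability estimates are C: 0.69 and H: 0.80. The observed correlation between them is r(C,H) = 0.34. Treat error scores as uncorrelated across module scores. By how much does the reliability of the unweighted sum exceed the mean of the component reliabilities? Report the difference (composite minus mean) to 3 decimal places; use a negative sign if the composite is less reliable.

0.065

Var(sum) = 2 + 0.68 = 2.68; true-score variance = 1.49 + 0.68 = 2.17; composite reliability = 0.8097.
Mean component reliability = 0.7450.
Difference = 0.8097 − 0.7450 = 0.065.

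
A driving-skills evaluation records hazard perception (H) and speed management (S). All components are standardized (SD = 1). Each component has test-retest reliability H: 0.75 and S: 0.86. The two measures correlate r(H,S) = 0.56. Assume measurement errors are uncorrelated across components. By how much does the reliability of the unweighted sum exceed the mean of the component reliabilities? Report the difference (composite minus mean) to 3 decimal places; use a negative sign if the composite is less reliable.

0.070

Var(sum) = 2 + 1.12 = 3.12; true-score variance = 1.61 + 1.12 = 2.73; composite reliability = 0.8750.
Mean component reliability = 0.8050.
Difference = 0.8750 − 0.8050 = 0.070.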